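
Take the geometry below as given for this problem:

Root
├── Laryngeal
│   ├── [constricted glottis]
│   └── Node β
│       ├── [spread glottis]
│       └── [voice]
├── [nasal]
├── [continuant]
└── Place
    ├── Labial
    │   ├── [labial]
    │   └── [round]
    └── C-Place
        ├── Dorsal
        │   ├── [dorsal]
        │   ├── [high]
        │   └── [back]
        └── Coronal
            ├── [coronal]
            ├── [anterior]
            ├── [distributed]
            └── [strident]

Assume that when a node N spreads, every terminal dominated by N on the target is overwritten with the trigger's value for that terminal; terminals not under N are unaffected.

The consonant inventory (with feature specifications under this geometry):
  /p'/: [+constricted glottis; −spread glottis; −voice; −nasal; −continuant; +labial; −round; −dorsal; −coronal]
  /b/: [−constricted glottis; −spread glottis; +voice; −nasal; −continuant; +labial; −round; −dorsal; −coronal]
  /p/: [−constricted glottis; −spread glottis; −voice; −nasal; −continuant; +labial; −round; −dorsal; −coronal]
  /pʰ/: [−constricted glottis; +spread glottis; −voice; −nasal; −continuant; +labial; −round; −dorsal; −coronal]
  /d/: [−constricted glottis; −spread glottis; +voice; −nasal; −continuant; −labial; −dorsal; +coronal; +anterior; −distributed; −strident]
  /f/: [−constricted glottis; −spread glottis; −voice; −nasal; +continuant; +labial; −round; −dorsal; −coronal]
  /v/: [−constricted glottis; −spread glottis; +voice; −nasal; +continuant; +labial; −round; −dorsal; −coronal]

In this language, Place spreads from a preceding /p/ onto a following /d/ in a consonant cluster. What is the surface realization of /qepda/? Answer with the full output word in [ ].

The Place node dominates the terminals [labial], [round], [dorsal], [high], [back], [coronal], [anterior], [distributed], [strident].
After delinking /d/'s Place and linking /p/'s, the affected terminals become [+labial], [−round], [−dorsal], [−coronal]; [constricted glottis], [spread glottis], [voice], … (outside Place) are retained from /d/.
This feature bundle is that of [b], so /qepda/ surfaces as [qepba].

[qepba]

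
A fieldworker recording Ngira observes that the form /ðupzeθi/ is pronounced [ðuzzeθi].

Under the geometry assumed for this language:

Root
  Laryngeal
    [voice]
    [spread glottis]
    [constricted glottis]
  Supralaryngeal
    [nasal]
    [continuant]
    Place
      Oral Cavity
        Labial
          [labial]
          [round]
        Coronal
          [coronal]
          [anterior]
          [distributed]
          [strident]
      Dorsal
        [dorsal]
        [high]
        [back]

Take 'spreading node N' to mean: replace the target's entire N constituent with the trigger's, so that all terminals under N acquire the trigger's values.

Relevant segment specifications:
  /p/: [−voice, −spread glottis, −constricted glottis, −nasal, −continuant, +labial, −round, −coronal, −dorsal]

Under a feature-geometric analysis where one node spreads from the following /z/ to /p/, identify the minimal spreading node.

The alternation /p/ → [z] changes [voice], [continuant], [labial], [round], [coronal], [anterior], [distributed], [strident] and nothing else.
These terminals are all dominated by Root, and no proper subconstituent of Root covers them all; Root is their lowest common ancestor.
Spreading Root from /z/ overwrites each of those terminals with /z/'s values, yielding exactly [z].

Root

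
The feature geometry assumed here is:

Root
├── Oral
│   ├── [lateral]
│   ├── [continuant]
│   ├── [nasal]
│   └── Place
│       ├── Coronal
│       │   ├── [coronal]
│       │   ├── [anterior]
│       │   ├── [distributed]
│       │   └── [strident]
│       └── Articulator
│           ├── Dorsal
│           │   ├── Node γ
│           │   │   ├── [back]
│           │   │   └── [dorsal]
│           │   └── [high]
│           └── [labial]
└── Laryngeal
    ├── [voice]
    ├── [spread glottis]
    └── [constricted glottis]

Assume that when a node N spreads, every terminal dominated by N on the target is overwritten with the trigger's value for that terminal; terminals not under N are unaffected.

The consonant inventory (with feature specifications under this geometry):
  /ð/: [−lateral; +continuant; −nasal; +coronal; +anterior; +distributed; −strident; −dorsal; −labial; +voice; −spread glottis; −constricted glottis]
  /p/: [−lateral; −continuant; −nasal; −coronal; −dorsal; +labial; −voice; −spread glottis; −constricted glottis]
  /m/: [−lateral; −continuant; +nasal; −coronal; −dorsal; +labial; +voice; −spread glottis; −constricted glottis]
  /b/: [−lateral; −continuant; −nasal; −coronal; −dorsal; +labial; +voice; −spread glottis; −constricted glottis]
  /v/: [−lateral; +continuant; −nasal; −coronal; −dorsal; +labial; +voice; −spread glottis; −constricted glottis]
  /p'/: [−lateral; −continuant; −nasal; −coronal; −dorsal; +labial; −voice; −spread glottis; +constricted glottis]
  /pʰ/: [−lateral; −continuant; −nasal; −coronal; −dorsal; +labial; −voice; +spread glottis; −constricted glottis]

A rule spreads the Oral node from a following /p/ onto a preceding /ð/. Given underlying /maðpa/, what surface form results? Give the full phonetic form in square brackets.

The Oral node dominates the terminals [lateral], [continuant], [nasal], [coronal], [anterior], [distributed], [strident], [back], [dorsal], [high], [labial].
The target acquires /p/'s values for everything under Oral — [−lateral], [−continuant], [−nasal], [−coronal], [−dorsal], [+labial] — while keeping its own [voice], [spread glottis], [constricted glottis].
Among the inventory, only /b/ has exactly this specification, giving the surface form [mabpa].

[mabpa]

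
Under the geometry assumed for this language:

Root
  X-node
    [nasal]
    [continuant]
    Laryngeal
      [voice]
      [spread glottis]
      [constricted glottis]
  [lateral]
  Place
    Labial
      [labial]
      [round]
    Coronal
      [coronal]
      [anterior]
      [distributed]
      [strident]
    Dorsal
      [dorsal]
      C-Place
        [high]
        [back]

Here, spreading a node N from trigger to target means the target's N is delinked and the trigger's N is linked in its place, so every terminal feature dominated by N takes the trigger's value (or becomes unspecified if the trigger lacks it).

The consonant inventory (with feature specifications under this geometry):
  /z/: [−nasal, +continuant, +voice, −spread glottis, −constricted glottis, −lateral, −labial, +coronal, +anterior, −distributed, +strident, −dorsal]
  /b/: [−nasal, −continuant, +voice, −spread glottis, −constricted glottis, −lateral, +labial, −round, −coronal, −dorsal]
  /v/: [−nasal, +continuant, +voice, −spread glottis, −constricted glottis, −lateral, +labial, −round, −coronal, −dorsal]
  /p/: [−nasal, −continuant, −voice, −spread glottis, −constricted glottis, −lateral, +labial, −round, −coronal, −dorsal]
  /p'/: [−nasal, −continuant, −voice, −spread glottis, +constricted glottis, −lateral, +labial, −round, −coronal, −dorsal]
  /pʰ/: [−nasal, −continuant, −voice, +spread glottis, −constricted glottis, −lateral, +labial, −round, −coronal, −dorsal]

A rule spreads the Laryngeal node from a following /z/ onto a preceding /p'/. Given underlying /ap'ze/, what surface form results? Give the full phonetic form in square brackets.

[abze]

The Laryngeal node dominates the terminals [voice], [spread glottis], [constricted glottis].
Spreading Laryngeal from /z/ onto /p'/ replaces those values with /z/'s: [+voice], [−spread glottis], [−constricted glottis]. Features outside Laryngeal ([nasal], [continuant], [lateral], …) stay as in /p'/.
This feature bundle is that of [b], so /ap'ze/ surfaces as [abze].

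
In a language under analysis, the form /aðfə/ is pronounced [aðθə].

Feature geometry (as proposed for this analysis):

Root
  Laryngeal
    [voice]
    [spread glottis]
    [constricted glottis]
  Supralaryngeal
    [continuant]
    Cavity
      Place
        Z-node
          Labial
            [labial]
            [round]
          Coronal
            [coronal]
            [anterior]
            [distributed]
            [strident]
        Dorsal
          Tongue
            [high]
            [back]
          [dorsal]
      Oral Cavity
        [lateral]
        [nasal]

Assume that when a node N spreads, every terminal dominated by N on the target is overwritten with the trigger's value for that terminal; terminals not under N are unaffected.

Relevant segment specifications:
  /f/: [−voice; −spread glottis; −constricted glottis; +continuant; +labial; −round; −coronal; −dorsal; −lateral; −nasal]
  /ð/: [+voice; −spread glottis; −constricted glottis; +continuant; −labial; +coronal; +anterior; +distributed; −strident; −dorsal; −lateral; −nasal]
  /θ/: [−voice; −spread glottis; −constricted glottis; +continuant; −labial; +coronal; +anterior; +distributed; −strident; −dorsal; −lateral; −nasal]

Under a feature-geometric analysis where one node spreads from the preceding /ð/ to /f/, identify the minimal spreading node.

Z-node

Feature comparison: [labial], [round], [coronal], [anterior], [distributed], [strident] differ between /f/ and [θ]; the remaining terminals match.
In this geometry the lowest node dominating all of them is Z-node: every daughter of Z-node dominates only a proper subset, so no lower node suffices.
Delinking /f/'s Z-node and associating /ð/'s Z-node gives precisely the feature bundle of [θ].
[voice] stays as in /f/ although /ð/ differs there, so no node dominating it spread; among the remaining candidates Z-node is the lowest that derives the output.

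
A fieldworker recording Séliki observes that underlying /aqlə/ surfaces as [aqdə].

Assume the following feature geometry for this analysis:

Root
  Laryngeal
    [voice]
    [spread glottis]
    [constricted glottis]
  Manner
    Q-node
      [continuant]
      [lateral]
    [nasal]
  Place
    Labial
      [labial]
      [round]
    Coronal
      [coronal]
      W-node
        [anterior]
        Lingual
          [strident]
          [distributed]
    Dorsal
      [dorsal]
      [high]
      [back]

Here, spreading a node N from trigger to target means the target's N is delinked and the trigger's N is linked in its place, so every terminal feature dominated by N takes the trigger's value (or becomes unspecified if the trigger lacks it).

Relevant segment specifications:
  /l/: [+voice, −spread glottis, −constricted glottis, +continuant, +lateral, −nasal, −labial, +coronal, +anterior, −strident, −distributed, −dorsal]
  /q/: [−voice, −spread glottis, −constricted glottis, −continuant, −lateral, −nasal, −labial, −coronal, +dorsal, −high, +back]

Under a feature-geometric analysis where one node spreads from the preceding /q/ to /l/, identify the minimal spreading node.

Feature comparison: [continuant], [lateral] differ between /l/ and [d]; the remaining terminals match.
Tracing each changed feature up the tree, the paths first meet at Q-node; any lower node misses at least one of them.
Spreading Q-node from /q/ overwrites each of those terminals with /q/'s values, yielding exactly [d].
[coronal], [voice] stay as in /l/ although /q/ differs there, so no node dominating them spread; among the remaining candidates Q-node is the lowest that derives the output.

Q-node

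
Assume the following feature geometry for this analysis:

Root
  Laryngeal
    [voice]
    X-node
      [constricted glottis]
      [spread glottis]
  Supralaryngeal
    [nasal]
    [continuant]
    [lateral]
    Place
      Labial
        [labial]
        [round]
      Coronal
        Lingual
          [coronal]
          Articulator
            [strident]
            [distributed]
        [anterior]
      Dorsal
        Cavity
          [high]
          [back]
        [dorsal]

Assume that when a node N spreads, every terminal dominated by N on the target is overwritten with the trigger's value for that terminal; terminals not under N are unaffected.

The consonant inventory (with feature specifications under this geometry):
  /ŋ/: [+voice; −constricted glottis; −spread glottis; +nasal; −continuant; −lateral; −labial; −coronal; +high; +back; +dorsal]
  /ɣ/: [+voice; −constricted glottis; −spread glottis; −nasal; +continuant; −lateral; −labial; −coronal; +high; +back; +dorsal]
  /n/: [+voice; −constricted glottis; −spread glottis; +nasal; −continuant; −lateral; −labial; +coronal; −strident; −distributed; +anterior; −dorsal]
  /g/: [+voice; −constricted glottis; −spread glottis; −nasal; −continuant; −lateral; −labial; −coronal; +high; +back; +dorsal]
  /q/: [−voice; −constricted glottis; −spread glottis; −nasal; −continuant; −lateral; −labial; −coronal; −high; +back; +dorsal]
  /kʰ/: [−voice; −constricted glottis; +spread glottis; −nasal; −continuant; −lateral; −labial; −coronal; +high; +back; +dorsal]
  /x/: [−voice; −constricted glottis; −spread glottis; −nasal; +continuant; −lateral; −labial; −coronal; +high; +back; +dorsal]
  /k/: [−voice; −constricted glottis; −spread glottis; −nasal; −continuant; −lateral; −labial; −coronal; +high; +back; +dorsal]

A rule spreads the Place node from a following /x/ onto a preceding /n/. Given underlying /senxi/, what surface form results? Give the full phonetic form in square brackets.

Terminals under Place in this geometry: [labial], [round], [coronal], [strident], [distributed], [anterior], [high], [back], [dorsal].
After delinking /n/'s Place and linking /x/'s, the affected terminals become [−labial], [−coronal], [+high], [+back], [+dorsal]; [voice], [constricted glottis], [spread glottis], … (outside Place) are retained from /n/.
The resulting bundle matches /ŋ/ in the inventory; substituting it for /n/ gives [seŋxi].

[seŋxi]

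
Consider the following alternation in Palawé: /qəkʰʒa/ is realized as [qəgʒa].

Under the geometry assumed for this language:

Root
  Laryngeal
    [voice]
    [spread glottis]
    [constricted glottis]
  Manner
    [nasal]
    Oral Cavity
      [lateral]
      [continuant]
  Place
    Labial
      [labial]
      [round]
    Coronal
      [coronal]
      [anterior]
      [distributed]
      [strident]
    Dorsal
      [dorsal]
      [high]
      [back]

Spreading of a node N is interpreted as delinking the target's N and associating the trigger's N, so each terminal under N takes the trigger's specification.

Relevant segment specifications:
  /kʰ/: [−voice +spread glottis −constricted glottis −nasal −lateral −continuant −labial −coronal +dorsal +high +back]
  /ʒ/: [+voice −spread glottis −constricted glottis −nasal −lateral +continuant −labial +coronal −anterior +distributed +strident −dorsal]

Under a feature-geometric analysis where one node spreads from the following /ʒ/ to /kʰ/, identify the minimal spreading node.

Feature comparison: [voice], [spread glottis] differ between /kʰ/ and [g]; the remaining terminals match.
Tracing each changed feature up the tree, the paths first meet at Laryngeal; any lower node misses at least one of them.
If Laryngeal spreads, every terminal under it takes /ʒ/'s value, producing [g] as observed.
[dorsal], [continuant] — on which /ʒ/ differs from /kʰ/ — are unchanged, so Root cannot have spread; the constituent is no larger than Laryngeal.

Laryngeal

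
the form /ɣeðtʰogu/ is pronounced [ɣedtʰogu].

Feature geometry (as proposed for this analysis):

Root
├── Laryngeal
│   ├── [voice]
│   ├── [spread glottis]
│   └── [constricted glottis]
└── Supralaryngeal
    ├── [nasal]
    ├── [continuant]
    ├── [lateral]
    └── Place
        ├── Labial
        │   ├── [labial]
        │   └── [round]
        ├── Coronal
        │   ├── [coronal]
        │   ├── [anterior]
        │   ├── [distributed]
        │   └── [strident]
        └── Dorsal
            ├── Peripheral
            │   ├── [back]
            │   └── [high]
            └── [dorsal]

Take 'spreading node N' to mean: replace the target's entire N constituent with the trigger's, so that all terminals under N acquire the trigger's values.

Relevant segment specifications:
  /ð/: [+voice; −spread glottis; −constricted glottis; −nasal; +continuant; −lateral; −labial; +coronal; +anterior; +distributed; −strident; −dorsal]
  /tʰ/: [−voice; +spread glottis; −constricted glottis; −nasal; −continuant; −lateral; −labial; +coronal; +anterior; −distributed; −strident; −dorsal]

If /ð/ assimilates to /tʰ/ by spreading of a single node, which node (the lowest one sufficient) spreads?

Supralaryngeal

The alternation /ð/ → [d] changes [continuant], [distributed] and nothing else.
Tracing each changed feature up the tree, the paths first meet at Supralaryngeal; any lower node misses at least one of them.
Spreading Supralaryngeal from /tʰ/ overwrites each of those terminals with /tʰ/'s values, yielding exactly [d].
[spread glottis], [voice] — on which /tʰ/ differs from /ð/ — are unchanged, so Root cannot have spread; the constituent is no larger than Supralaryngeal.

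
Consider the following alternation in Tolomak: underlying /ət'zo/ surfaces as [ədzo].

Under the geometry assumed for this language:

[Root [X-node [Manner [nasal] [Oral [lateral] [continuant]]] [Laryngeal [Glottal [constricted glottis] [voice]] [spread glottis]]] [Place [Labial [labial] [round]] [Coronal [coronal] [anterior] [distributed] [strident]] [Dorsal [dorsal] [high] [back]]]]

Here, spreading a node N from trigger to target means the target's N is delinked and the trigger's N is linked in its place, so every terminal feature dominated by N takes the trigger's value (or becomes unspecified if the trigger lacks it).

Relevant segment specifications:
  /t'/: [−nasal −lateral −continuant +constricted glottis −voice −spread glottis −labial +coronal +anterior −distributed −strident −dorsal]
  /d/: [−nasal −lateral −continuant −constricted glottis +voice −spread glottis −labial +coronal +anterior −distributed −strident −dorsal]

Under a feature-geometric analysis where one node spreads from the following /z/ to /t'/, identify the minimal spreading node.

Comparing /t'/ with its surface form [d], the features that change are [voice], [constricted glottis].
The smallest constituent containing every changed terminal is Glottal — each of its daughters lacks at least one of the affected features.
Delinking /t'/'s Glottal and associating /z/'s Glottal gives precisely the feature bundle of [d].
Features on which the two segments disagree outside Glottal, such as [continuant], [strident], are unchanged — nothing dominating them spread, and Glottal is the minimal sufficient constituent.

Glottal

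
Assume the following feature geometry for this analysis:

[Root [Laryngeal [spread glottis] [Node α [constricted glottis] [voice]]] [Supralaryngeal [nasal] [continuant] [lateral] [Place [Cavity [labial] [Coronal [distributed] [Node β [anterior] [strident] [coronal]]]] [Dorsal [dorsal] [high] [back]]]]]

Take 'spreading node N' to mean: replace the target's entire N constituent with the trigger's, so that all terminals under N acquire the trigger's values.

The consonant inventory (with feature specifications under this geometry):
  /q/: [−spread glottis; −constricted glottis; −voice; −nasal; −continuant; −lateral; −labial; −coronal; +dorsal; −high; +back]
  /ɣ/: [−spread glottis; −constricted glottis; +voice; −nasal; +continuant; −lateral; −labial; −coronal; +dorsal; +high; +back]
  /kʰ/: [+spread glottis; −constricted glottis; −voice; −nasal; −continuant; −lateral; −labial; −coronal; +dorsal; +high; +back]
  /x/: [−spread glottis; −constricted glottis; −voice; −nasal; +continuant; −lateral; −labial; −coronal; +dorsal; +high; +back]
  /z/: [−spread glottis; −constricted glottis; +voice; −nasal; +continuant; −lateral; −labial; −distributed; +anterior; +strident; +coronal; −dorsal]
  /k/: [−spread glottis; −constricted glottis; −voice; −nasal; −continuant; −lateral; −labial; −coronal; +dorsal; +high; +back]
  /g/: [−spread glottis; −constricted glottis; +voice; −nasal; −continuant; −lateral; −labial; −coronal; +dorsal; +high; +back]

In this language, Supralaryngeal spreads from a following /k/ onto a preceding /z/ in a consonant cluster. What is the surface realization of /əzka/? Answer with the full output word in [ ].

Terminals under Supralaryngeal in this geometry: [nasal], [continuant], [lateral], [labial], [distributed], [anterior], [strident], [coronal], [dorsal], [high], [back].
Spreading Supralaryngeal from /k/ onto /z/ replaces those values with /k/'s: [−nasal], [−continuant], [−lateral], [−labial], [−coronal], [+dorsal], [+high], [+back]. Features outside Supralaryngeal ([spread glottis], [constricted glottis], [voice]) stay as in /z/.
Among the inventory, only /g/ has exactly this specification, giving the surface form [əgka].

[əgka]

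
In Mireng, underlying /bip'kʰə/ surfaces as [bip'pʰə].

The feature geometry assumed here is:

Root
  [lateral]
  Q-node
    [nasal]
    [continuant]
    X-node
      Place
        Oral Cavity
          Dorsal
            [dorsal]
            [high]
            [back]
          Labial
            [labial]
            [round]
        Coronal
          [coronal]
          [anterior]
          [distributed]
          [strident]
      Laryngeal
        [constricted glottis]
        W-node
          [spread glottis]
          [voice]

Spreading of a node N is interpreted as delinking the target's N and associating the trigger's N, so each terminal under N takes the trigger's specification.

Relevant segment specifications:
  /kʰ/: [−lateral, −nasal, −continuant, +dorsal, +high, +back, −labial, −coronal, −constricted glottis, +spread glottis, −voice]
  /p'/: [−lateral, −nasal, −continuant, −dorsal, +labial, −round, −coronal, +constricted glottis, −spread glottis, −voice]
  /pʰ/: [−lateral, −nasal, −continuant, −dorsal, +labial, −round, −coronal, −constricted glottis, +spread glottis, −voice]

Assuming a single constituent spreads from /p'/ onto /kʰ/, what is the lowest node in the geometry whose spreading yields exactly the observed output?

/kʰ/ and [pʰ] differ in [labial], [round], [dorsal], [high], [back]; every other specified feature is identical.
The smallest constituent containing every changed terminal is Oral Cavity — each of its daughters lacks at least one of the affected features.
Spreading Oral Cavity from /p'/ overwrites each of those terminals with /p'/'s values, yielding exactly [pʰ].
[constricted glottis], [spread glottis] stay as in /kʰ/ although /p'/ differs there, so no node dominating them spread; among the remaining candidates Oral Cavity is the lowest that derives the output.

Oral Cavity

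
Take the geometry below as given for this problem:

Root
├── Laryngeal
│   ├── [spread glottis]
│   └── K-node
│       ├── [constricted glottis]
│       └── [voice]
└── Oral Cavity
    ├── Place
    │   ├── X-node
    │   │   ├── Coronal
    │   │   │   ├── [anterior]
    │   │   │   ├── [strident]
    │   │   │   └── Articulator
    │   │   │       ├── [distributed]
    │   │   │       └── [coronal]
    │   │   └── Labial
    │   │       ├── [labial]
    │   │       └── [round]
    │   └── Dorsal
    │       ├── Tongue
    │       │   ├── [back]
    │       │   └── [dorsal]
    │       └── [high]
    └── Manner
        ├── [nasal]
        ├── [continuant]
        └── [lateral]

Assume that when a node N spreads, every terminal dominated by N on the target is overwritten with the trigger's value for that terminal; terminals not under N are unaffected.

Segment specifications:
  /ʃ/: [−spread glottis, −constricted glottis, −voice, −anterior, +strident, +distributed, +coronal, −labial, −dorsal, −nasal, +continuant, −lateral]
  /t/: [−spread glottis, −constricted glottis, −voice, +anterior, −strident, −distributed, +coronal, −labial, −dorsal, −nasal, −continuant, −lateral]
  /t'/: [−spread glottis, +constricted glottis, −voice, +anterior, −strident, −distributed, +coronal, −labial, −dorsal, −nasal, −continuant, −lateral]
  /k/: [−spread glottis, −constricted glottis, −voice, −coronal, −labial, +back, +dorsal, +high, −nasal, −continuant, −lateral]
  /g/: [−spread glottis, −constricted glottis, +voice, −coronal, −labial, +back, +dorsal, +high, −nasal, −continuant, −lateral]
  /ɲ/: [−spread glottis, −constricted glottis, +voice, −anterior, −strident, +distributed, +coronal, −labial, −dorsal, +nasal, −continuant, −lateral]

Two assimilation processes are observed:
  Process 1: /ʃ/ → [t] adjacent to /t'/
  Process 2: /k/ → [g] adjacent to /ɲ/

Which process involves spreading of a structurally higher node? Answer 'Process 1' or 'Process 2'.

Process 1

Process 1 alters [continuant], [anterior], [distributed], [strident]; the lowest common ancestor is Oral Cavity (depth 1 from Root).
In Process 2, [voice] changes, so the minimal spreading node is [voice] at depth 3.
Depth 1 < depth 3; Process 1 involves the structurally higher constituent Oral Cavity.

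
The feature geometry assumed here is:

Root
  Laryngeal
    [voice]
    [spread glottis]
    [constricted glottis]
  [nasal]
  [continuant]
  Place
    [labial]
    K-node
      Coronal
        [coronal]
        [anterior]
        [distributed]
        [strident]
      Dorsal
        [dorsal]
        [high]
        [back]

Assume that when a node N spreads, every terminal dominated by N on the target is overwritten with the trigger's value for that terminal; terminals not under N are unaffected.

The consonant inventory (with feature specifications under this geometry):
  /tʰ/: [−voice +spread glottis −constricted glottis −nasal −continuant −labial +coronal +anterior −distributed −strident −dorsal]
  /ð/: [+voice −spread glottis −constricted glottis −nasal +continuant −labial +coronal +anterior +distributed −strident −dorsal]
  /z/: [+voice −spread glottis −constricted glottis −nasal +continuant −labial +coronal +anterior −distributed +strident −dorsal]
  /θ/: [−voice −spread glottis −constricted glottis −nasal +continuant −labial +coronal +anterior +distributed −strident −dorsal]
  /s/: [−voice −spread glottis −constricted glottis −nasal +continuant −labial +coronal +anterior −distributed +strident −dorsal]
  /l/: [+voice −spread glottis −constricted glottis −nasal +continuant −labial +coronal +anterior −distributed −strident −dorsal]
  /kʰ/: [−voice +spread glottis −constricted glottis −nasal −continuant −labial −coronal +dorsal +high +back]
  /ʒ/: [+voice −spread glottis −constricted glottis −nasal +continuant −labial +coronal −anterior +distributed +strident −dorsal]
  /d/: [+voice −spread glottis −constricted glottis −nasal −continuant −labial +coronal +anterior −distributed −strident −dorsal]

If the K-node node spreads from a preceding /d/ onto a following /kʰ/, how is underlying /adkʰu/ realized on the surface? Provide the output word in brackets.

The K-node node dominates the terminals [coronal], [anterior], [distributed], [strident], [dorsal], [high], [back].
The target acquires /d/'s values for everything under K-node — [+coronal], [+anterior], [−distributed], [−strident], [−dorsal] — while keeping its own [voice], [spread glottis], [constricted glottis], ….
The resulting bundle matches /tʰ/ in the inventory; substituting it for /kʰ/ gives [adtʰu].

[adtʰu]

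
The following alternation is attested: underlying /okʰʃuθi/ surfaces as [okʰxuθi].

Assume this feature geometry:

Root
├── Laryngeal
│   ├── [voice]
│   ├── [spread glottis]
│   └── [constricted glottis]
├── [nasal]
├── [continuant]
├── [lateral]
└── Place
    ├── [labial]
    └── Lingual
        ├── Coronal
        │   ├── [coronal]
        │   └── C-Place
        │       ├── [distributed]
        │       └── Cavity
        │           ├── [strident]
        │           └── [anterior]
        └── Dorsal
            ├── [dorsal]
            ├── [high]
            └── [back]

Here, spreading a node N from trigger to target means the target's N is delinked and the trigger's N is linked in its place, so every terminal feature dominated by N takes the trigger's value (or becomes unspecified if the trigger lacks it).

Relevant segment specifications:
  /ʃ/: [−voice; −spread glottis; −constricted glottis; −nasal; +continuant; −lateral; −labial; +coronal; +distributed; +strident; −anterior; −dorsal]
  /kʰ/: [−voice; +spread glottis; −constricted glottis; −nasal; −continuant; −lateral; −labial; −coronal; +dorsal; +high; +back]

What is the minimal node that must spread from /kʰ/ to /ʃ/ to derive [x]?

Comparing /ʃ/ with its surface form [x], the features that change are [coronal], [anterior], [distributed], [strident], [dorsal], [high], [back].
The smallest constituent containing every changed terminal is Lingual — each of its daughters lacks at least one of the affected features.
Spreading Lingual from /kʰ/ overwrites each of those terminals with /kʰ/'s values, yielding exactly [x].
[continuant], [spread glottis] stay as in /ʃ/ although /kʰ/ differs there, so no node dominating them spread; among the remaining candidates Lingual is the lowest that derives the output.

Lingual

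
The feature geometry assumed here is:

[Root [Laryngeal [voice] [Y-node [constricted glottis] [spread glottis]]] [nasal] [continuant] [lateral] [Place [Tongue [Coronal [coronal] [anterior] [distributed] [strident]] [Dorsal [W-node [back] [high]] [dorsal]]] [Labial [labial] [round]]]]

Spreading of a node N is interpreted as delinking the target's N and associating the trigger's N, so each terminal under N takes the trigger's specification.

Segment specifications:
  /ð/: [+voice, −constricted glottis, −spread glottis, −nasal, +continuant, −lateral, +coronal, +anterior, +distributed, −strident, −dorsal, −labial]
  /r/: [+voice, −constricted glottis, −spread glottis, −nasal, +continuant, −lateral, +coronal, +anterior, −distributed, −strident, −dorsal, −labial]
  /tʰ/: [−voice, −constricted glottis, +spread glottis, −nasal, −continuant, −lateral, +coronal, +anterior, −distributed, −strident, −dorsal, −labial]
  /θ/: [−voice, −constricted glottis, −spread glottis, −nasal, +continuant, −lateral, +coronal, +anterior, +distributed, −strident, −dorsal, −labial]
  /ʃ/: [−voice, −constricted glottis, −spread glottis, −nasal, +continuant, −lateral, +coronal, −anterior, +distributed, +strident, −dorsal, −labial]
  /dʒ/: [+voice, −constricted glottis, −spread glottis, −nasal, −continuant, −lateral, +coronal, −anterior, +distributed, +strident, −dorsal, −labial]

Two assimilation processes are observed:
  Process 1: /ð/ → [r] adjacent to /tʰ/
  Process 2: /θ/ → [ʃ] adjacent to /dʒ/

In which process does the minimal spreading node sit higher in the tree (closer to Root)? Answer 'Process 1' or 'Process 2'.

Process 2

Process 1: the feature that changes is [distributed]; the minimal node is [distributed] (depth 4).
Process 2 alters [anterior], [strident]; the lowest common ancestor is Coronal (depth 3 from Root).
Coronal (depth 3) sits above [distributed] (depth 4), making Process 2 the one with the higher spreading node.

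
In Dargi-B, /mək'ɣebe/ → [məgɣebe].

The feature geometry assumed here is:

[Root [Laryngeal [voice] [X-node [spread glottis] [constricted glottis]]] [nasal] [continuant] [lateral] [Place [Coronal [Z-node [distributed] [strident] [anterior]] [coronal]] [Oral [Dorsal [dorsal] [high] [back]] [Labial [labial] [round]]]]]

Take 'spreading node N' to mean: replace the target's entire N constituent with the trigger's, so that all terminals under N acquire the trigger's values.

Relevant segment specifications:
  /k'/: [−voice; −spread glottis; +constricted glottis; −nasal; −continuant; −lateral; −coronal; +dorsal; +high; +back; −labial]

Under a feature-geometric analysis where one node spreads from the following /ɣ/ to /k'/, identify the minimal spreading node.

Laryngeal

Comparing /k'/ with its surface form [g], the features that change are [voice], [constricted glottis].
The smallest constituent containing every changed terminal is Laryngeal — each of its daughters lacks at least one of the affected features.
Delinking /k'/'s Laryngeal and associating /ɣ/'s Laryngeal gives precisely the feature bundle of [g].
Had Root spread, [continuant] would have taken /ɣ/'s value; it stays as in /k'/, confirming the spreading constituent is exactly Laryngeal.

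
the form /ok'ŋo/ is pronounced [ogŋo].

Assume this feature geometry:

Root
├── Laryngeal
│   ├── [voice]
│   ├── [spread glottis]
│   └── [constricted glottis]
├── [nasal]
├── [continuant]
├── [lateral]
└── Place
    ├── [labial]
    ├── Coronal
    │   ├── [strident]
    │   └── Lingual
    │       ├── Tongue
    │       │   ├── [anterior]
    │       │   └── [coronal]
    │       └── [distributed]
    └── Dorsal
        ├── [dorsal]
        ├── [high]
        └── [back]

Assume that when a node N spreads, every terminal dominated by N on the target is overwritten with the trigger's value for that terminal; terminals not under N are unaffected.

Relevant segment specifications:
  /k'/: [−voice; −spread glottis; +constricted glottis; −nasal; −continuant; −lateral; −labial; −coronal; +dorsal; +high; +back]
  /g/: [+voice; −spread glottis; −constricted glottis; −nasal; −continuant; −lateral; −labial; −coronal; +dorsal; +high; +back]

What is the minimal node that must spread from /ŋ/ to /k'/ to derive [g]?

Laryngeal

/k'/ and [g] differ in [voice], [constricted glottis]; every other specified feature is identical.
These terminals are all dominated by Laryngeal, and no proper subconstituent of Laryngeal covers them all; Laryngeal is their lowest common ancestor.
If Laryngeal spreads, every terminal under it takes /ŋ/'s value, producing [g] as observed.
Had Root spread, [nasal] would have taken /ŋ/'s value; it stays as in /k'/, confirming the spreading constituent is exactly Laryngeal.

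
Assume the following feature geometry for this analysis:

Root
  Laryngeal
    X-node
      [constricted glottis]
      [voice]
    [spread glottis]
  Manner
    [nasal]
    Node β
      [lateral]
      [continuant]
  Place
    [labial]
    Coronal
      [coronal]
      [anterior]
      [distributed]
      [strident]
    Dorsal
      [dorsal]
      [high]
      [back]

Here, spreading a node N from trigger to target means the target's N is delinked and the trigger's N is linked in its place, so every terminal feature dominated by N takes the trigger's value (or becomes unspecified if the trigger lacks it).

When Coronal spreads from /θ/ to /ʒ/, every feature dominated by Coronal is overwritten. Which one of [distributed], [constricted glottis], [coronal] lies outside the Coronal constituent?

[constricted glottis]

The terminals dominated by Coronal are [coronal], [anterior], [distributed], [strident].
[coronal], [distributed] all lie under Coronal, so they are overwritten when Coronal spreads.
[constricted glottis] is not within the Coronal subtree (it hangs from X-node), so /ʒ/'s [constricted glottis] value survives.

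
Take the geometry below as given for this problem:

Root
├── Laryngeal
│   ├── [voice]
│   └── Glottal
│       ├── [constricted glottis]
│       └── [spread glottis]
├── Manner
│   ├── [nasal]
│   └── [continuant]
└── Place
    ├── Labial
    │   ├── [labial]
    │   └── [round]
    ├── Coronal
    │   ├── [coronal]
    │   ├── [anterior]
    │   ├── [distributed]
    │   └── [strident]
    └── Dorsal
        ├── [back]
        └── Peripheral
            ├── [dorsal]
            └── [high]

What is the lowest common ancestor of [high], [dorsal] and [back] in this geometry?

[high]: Root > Place > Dorsal > Peripheral > [high].
[dorsal]: Root > Place > Dorsal > Peripheral > [dorsal].
[back]: Root > Place > Dorsal > [back].
The listed terminals split across distinct daughters of Dorsal, so Dorsal itself is the smallest node containing them all.

Dorsal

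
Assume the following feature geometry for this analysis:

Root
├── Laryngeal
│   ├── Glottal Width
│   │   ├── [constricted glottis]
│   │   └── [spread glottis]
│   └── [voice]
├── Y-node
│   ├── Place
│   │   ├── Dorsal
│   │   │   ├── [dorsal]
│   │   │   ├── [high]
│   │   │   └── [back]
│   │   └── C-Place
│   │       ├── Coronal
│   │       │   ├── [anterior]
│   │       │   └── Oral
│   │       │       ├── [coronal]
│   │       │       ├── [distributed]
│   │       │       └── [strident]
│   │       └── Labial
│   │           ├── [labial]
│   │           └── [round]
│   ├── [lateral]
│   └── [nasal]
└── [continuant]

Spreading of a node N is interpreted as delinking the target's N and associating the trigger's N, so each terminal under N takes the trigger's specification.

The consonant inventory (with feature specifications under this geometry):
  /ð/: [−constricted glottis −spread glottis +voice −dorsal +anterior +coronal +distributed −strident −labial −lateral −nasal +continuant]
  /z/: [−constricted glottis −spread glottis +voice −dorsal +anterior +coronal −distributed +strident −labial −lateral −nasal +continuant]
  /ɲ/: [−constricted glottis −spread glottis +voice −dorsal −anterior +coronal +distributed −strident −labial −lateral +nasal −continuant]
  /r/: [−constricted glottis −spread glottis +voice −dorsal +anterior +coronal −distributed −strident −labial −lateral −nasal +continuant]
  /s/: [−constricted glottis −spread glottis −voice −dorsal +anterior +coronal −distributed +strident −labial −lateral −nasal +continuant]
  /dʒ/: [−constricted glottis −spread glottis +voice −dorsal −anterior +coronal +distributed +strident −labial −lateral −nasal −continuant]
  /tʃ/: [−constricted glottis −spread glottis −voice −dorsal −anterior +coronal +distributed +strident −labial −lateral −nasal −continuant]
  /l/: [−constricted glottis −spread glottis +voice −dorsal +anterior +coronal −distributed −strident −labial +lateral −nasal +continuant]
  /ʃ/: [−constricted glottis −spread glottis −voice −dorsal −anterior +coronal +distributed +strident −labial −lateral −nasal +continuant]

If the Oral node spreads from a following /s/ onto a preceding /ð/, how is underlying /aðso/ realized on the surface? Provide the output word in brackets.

Oral immediately or transitively dominates [coronal], [distributed], [strident].
Spreading Oral from /s/ onto /ð/ replaces those values with /s/'s: [+coronal], [−distributed], [+strident]. Features outside Oral ([constricted glottis], [spread glottis], [voice], …) stay as in /ð/.
The resulting bundle matches /z/ in the inventory; substituting it for /ð/ gives [azso].

[azso]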